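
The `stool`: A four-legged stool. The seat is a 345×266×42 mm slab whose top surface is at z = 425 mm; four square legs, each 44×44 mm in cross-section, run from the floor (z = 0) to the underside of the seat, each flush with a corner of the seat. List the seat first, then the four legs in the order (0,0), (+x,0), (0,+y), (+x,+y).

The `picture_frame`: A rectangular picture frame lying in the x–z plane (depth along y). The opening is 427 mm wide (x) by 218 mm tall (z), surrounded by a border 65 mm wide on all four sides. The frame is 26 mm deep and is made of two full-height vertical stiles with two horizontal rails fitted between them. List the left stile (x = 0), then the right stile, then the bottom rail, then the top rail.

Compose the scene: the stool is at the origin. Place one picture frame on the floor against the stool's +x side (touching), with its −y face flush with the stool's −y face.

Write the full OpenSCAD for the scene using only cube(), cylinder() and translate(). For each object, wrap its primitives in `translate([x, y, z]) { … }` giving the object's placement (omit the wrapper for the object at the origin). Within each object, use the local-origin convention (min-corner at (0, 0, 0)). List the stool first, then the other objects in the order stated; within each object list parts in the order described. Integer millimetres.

translate([0, 0, 383]) cube([345, 266, 42]);
cube([44, 44, 383]);
translate([301, 0, 0]) cube([44, 44, 383]);
translate([0, 222, 0]) cube([44, 44, 383]);
translate([301, 222, 0]) cube([44, 44, 383]);
translate([345, 0, 0]) {
  cube([65, 26, 348]);
  translate([492, 0, 0]) cube([65, 26, 348]);
  translate([65, 0, 0]) cube([427, 26, 65]);
  translate([65, 0, 283]) cube([427, 26, 65]);
}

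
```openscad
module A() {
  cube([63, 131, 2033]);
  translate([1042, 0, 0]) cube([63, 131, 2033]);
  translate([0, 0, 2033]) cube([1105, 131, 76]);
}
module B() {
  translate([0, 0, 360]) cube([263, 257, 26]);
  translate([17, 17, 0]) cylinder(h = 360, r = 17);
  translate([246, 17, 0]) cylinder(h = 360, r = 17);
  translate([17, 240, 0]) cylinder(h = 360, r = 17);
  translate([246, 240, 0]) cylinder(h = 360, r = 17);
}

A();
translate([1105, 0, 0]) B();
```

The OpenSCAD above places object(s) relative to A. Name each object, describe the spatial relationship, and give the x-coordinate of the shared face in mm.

A is a door frame. B is a stool. The stool is against the door frame's +x side, with their −y faces flush. The x-coordinate of the shared face is 1105 mm.

The door frame's +x face and the stool's −x face are both at x = 1105 mm.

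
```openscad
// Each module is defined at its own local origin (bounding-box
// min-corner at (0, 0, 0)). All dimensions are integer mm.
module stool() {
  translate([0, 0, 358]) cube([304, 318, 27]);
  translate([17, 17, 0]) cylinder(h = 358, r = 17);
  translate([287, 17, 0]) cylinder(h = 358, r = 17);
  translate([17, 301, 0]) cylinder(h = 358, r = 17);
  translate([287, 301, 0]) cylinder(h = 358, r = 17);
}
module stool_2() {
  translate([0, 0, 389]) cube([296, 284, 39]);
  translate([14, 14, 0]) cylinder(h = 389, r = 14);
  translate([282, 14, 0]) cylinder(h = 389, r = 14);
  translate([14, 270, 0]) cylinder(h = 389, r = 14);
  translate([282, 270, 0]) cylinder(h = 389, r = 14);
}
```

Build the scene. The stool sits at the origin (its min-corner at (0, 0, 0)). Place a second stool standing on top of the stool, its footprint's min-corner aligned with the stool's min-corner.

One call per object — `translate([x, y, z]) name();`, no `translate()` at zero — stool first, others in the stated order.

stool();
translate([0, 0, 385]) stool_2();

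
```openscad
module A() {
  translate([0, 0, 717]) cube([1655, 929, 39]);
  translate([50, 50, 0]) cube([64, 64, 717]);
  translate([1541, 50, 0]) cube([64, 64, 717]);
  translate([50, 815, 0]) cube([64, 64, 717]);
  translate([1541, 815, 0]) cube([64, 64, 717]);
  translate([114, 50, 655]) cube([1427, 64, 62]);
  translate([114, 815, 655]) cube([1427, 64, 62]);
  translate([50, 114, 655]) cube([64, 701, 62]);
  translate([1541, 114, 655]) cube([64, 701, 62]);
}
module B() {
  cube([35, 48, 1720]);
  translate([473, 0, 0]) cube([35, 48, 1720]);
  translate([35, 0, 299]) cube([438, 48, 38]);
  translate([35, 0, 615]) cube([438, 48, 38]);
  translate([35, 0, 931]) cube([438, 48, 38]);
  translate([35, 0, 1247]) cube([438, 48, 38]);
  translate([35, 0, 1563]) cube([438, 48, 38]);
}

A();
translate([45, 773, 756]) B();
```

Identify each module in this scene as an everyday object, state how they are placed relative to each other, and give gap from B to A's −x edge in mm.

A is a table. B is a ladder. The ladder is on top of the table. The gap from the ladder to the table's −x edge is 45 mm.

The ladder's min-x is at 45; the table's min-x is 0; gap = 45 mm.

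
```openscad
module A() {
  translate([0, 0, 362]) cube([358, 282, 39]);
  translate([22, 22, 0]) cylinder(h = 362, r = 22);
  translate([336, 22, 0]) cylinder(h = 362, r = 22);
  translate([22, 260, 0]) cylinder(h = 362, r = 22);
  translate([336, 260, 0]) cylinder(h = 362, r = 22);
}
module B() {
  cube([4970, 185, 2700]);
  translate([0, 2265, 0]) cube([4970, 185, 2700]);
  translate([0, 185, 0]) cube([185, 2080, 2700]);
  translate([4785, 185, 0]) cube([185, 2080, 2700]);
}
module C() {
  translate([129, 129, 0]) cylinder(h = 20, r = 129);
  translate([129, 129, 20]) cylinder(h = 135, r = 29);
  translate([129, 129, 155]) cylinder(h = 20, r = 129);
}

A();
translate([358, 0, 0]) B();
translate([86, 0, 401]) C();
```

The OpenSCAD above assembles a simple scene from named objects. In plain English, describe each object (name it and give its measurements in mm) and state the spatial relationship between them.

A is a four-legged stool. The seat is 358×282 mm, 39 mm thick, top at z = 401 mm. It stands on four round legs, each 44 mm in diameter, from z = 0 to the seat underside, each leg's axis is inset half a diameter from the nearest pair of seat edges (so the leg's bounding box is flush with the corner).

B is a box-shaped house frame (walls only): outside footprint 4970×2450 mm, wall height 2700 mm, wall thickness 185 mm. The two y-facing walls run the full x-width; the two x-facing walls fit between the inner faces of the y-facing walls.

C is a spool: two coaxial disc flanges of radius 129 mm and thickness 20 mm, joined by a core cylinder of radius 29 mm and height 135 mm. The lower flange rests on z = 0 and the three cylinders share a vertical axis.

The house frame is against the stool's +x side, with their −y faces flush. The spool is on top of the stool.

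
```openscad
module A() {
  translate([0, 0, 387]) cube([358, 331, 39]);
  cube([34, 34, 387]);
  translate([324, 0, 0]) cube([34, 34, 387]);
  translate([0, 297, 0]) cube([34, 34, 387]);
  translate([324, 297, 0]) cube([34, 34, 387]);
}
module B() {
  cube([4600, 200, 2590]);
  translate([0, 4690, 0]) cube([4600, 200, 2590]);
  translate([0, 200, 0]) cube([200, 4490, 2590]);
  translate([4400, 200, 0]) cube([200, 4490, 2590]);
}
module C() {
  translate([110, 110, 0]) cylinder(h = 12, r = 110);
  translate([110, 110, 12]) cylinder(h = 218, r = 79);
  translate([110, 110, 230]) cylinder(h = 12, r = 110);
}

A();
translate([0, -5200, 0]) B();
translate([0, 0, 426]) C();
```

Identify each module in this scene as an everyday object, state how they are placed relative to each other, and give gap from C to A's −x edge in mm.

The spool's min-x is at 0; the stool's min-x is 0; gap = 0 mm.

A is a stool. B is a house frame. C is a spool. The house frame is on the floor beside the stool on its −y side. The spool is on top of the stool. The gap from the spool to the stool's −x edge is 0 mm.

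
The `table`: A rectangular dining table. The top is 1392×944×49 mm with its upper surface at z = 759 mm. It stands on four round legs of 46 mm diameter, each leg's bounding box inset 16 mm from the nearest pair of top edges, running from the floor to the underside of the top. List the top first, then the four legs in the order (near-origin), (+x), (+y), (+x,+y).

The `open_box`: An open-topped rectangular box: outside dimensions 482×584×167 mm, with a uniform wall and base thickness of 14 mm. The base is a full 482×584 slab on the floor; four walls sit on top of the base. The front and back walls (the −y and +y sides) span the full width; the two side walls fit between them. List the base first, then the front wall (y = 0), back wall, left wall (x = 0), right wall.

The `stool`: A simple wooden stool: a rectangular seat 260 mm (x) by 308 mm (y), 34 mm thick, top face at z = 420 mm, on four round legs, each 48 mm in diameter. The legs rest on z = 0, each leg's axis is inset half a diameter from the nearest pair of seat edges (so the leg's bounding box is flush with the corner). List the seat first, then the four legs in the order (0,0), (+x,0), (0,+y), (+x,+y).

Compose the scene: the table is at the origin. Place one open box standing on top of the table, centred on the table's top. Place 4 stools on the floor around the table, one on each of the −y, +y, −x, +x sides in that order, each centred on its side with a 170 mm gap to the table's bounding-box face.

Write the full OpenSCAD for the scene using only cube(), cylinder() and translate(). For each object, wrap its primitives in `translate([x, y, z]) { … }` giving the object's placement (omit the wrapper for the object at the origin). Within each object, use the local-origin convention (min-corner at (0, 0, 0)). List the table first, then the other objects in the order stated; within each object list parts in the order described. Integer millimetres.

translate([0, 0, 710]) cube([1392, 944, 49]);
translate([39, 39, 0]) cylinder(h = 710, r = 23);
translate([1353, 39, 0]) cylinder(h = 710, r = 23);
translate([39, 905, 0]) cylinder(h = 710, r = 23);
translate([1353, 905, 0]) cylinder(h = 710, r = 23);
translate([455, 180, 759]) {
  cube([482, 584, 14]);
  translate([0, 0, 14]) cube([482, 14, 153]);
  translate([0, 570, 14]) cube([482, 14, 153]);
  translate([0, 14, 14]) cube([14, 556, 153]);
  translate([468, 14, 14]) cube([14, 556, 153]);
}
translate([566, -478, 0]) {
  translate([0, 0, 386]) cube([260, 308, 34]);
  translate([24, 24, 0]) cylinder(h = 386, r = 24);
  translate([236, 24, 0]) cylinder(h = 386, r = 24);
  translate([24, 284, 0]) cylinder(h = 386, r = 24);
  translate([236, 284, 0]) cylinder(h = 386, r = 24);
}
translate([566, 1114, 0]) {
  translate([0, 0, 386]) cube([260, 308, 34]);
  translate([24, 24, 0]) cylinder(h = 386, r = 24);
  translate([236, 24, 0]) cylinder(h = 386, r = 24);
  translate([24, 284, 0]) cylinder(h = 386, r = 24);
  translate([236, 284, 0]) cylinder(h = 386, r = 24);
}
translate([-430, 318, 0]) {
  translate([0, 0, 386]) cube([260, 308, 34]);
  translate([24, 24, 0]) cylinder(h = 386, r = 24);
  translate([236, 24, 0]) cylinder(h = 386, r = 24);
  translate([24, 284, 0]) cylinder(h = 386, r = 24);
  translate([236, 284, 0]) cylinder(h = 386, r = 24);
}
translate([1562, 318, 0]) {
  translate([0, 0, 386]) cube([260, 308, 34]);
  translate([24, 24, 0]) cylinder(h = 386, r = 24);
  translate([236, 24, 0]) cylinder(h = 386, r = 24);
  translate([24, 284, 0]) cylinder(h = 386, r = 24);
  translate([236, 284, 0]) cylinder(h = 386, r = 24);
}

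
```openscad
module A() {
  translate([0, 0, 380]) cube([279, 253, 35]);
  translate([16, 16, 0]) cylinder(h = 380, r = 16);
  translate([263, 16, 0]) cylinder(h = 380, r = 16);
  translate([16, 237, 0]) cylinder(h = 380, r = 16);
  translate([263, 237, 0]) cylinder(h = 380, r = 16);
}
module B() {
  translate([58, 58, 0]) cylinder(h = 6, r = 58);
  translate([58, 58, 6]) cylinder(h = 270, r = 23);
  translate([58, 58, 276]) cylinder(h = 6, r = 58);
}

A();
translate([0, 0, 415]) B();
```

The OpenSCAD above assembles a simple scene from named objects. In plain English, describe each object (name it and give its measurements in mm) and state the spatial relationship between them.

A is a four-legged stool. The seat is 279×253 mm, 35 mm thick, top at z = 415 mm. It stands on four round legs, each 32 mm in diameter, from z = 0 to the seat underside, each leg's axis is inset half a diameter from the nearest pair of seat edges (so the leg's bounding box is flush with the corner).

B is a spool: two coaxial disc flanges of radius 58 mm and thickness 6 mm, joined by a core cylinder of radius 23 mm and height 270 mm. The lower flange rests on z = 0 and the three cylinders share a vertical axis.

The spool is on top of the stool.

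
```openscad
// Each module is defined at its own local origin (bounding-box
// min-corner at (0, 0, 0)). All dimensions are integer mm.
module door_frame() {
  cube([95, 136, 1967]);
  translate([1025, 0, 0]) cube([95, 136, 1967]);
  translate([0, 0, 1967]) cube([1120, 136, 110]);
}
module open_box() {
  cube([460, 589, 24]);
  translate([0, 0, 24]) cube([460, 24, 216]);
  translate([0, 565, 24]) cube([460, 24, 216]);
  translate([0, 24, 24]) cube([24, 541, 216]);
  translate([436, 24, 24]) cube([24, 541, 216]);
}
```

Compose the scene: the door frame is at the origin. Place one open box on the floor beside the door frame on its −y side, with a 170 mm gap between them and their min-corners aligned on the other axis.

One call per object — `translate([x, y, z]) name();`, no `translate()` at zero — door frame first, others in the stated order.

door_frame();
translate([0, -759, 0]) open_box();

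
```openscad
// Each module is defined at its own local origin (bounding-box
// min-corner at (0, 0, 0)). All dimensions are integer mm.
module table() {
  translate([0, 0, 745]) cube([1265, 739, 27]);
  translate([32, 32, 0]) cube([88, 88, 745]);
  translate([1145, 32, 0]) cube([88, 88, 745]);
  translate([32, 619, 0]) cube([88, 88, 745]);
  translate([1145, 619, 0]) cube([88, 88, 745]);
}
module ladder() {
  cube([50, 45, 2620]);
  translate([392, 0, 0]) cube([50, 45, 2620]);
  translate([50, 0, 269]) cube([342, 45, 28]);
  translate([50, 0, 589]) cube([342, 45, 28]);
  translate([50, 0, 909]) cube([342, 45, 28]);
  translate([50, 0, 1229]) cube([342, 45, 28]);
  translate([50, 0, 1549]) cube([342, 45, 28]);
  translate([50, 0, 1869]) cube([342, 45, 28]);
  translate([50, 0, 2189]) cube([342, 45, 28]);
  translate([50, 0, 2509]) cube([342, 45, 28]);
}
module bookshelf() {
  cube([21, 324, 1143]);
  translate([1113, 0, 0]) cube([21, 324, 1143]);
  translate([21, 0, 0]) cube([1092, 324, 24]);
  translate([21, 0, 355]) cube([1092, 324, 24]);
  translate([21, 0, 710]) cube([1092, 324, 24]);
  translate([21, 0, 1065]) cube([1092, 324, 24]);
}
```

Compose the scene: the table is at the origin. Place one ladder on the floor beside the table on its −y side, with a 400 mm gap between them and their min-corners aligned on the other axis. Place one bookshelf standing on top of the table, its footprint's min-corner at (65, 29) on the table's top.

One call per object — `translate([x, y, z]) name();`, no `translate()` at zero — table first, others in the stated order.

table();
translate([0, -445, 0]) ladder();
translate([65, 29, 772]) bookshelf();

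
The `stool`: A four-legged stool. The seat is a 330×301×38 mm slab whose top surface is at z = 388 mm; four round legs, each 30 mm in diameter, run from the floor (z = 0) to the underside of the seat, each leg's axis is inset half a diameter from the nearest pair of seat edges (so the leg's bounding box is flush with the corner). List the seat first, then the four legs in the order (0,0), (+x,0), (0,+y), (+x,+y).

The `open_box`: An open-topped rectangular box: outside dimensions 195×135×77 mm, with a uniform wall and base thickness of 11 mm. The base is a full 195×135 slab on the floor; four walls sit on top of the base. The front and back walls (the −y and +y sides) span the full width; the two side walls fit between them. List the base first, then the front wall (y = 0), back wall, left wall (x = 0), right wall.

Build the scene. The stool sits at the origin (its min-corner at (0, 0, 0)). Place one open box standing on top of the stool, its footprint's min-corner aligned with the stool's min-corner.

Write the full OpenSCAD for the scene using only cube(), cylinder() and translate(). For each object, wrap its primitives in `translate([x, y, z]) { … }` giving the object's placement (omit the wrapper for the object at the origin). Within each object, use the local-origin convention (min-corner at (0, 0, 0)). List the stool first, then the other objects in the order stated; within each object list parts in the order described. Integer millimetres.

translate([0, 0, 350]) cube([330, 301, 38]);
translate([15, 15, 0]) cylinder(h = 350, r = 15);
translate([315, 15, 0]) cylinder(h = 350, r = 15);
translate([15, 286, 0]) cylinder(h = 350, r = 15);
translate([315, 286, 0]) cylinder(h = 350, r = 15);
translate([0, 0, 388]) {
  cube([195, 135, 11]);
  translate([0, 0, 11]) cube([195, 11, 66]);
  translate([0, 124, 11]) cube([195, 11, 66]);
  translate([0, 11, 11]) cube([11, 113, 66]);
  translate([184, 11, 11]) cube([11, 113, 66]);
}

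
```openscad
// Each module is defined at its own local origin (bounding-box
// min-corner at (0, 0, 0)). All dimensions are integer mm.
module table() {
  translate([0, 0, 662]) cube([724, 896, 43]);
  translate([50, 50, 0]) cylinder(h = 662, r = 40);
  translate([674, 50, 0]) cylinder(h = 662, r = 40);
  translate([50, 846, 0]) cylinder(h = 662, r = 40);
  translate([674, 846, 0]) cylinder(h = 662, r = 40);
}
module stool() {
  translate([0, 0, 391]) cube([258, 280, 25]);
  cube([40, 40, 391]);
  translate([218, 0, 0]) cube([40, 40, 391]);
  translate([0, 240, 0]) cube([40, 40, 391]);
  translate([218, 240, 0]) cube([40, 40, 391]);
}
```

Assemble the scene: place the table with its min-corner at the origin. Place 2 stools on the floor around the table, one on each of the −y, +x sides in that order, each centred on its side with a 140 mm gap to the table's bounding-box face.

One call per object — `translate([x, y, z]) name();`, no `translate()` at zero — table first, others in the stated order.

table();
translate([233, -420, 0]) stool();
translate([864, 308, 0]) stool();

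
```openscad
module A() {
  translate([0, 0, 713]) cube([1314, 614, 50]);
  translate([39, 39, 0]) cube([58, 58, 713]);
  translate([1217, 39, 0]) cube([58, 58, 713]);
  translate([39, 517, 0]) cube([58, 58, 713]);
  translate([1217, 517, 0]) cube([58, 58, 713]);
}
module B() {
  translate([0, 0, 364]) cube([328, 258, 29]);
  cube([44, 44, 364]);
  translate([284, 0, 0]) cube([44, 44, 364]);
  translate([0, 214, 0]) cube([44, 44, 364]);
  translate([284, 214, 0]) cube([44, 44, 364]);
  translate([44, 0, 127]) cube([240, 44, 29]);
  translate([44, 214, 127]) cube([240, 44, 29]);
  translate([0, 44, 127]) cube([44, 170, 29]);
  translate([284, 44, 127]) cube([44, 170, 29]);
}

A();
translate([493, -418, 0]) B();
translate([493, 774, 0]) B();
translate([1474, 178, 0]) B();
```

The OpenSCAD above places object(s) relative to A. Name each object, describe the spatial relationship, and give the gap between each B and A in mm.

A is a table. B is a stool. Three stools sit around the table at the −y, +y, +x sides. The gap between each stool and the table is 160 mm.

Each stool's nearest face is 160 mm from the table's bounding box.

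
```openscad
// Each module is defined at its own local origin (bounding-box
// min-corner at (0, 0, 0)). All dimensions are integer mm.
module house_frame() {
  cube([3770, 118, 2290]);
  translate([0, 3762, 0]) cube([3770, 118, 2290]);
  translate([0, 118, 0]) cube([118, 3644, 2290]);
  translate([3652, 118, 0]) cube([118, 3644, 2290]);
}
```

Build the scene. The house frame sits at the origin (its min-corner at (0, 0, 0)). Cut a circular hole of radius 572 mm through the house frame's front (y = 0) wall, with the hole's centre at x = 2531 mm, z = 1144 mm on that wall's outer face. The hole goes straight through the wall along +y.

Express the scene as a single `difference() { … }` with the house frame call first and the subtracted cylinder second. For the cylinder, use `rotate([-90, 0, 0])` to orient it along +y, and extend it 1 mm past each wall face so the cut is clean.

difference() {
  house_frame();
  translate([2531, -1, 1144]) rotate([-90, 0, 0]) cylinder(h = 120, r = 572);
}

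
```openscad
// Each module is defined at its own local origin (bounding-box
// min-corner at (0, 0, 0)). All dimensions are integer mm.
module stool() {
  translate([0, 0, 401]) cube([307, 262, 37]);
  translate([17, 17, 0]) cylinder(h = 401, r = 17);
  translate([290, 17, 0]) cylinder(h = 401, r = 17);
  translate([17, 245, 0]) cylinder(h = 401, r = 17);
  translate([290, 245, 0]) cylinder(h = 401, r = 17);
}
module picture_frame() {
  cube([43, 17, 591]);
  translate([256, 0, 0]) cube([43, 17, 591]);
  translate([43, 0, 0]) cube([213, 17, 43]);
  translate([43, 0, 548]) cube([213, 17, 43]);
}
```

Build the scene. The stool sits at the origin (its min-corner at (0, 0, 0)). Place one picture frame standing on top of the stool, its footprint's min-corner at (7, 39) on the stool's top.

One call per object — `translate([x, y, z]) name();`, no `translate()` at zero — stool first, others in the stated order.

stool();
translate([7, 39, 438]) picture_frame();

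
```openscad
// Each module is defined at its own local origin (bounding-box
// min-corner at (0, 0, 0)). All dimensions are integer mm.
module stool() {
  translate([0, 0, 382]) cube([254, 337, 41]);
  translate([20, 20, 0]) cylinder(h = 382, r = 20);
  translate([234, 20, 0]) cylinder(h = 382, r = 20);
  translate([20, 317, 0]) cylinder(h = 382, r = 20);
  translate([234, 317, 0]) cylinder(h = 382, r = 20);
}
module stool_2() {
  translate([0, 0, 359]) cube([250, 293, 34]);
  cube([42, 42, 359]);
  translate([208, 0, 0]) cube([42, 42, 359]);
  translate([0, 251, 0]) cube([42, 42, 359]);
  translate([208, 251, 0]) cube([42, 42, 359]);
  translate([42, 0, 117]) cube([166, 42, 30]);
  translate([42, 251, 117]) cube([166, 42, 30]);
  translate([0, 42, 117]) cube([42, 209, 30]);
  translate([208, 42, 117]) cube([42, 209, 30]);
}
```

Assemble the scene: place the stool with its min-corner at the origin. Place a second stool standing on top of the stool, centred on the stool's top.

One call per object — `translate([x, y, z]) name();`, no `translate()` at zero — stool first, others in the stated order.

stool();
translate([2, 22, 423]) stool_2();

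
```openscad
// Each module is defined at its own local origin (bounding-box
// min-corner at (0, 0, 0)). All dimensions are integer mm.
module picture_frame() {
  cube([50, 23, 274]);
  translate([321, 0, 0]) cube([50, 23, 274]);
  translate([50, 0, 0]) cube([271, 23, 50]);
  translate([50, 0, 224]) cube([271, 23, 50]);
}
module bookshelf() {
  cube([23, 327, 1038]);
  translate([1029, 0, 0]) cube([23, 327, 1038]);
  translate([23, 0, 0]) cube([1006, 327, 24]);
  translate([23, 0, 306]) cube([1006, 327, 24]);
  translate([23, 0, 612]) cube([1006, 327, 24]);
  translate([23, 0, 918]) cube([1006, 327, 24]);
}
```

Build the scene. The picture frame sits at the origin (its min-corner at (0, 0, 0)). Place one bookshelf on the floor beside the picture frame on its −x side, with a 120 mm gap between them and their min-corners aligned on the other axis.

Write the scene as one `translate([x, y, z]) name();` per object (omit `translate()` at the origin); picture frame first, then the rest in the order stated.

picture_frame();
translate([-1172, 0, 0]) bookshelf();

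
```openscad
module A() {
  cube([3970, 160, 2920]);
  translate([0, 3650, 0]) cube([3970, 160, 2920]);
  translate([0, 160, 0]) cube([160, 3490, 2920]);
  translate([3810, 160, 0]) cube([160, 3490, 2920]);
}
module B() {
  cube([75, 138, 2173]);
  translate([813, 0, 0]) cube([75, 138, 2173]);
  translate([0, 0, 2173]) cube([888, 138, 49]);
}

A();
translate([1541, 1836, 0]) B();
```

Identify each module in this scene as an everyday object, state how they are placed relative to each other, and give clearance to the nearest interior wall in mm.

A is a house frame. B is a door frame. The door frame sits inside the house frame, centred. The clearance to the nearest interior wall is 1381 mm.

Clearances: x = 1381, y = 1676; minimum 1381 mm.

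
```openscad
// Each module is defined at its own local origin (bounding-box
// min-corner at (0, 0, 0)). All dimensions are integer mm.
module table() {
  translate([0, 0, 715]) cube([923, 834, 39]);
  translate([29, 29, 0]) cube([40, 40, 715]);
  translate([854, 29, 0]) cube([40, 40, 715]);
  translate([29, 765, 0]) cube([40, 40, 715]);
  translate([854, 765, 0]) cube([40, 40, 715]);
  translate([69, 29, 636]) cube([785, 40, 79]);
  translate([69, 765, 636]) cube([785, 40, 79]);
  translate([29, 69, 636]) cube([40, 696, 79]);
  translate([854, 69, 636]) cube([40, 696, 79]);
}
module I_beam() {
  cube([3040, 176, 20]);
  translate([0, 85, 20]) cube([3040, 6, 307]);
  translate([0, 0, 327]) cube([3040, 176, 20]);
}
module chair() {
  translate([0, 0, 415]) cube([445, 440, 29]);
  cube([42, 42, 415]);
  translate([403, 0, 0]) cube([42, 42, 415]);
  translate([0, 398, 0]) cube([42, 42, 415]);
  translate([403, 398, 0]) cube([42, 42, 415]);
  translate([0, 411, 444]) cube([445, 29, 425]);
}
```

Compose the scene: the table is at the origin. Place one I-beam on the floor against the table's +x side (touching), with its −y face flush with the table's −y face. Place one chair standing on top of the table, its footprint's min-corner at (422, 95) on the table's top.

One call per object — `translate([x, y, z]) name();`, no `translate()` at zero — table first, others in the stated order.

table();
translate([923, 0, 0]) I_beam();
translate([422, 95, 754]) chair();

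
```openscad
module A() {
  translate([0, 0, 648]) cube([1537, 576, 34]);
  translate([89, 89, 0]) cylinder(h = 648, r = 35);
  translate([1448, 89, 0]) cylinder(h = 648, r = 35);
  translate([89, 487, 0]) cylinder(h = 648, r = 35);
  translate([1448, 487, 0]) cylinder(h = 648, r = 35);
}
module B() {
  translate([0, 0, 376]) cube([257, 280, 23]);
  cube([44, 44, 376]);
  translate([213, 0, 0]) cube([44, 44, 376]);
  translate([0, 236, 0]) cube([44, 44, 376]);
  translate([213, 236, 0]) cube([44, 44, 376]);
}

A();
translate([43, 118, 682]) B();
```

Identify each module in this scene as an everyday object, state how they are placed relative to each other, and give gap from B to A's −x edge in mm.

The stool's min-x is at 43; the table's min-x is 0; gap = 43 mm.

A is a table. B is a stool. The stool is on top of the table. The gap from the stool to the table's −x edge is 43 mm.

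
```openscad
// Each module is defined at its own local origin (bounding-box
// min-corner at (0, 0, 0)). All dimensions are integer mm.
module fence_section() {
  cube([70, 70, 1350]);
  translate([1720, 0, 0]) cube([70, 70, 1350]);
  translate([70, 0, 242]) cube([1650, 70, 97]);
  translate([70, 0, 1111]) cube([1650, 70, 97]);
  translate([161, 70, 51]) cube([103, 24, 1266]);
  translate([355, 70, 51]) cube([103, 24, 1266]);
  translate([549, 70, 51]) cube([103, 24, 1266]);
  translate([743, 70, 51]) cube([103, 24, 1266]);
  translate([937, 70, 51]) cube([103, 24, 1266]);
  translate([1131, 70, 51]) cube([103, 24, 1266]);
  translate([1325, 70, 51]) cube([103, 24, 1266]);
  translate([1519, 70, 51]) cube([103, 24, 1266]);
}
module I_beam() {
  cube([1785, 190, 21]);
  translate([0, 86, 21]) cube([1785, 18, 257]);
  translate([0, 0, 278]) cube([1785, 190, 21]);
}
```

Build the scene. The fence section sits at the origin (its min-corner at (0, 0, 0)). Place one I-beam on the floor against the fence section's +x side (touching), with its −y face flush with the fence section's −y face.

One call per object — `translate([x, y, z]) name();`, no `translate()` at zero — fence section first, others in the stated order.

fence_section();
translate([1790, 0, 0]) I_beam();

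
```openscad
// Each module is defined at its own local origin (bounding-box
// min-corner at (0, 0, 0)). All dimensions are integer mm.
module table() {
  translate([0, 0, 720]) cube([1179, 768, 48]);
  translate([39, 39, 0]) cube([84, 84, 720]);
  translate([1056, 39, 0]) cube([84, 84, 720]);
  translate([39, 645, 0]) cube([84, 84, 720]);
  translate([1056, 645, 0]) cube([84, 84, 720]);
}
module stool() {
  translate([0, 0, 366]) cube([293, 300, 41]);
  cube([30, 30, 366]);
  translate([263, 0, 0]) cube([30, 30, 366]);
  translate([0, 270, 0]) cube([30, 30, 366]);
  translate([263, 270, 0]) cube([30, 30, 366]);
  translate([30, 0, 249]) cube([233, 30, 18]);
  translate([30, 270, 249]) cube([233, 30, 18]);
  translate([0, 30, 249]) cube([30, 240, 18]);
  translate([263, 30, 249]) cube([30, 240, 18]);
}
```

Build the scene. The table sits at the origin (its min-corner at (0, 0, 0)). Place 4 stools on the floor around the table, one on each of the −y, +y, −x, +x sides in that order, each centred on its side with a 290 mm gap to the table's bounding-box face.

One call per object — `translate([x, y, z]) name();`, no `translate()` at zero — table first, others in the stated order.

table();
translate([443, -590, 0]) stool();
translate([443, 1058, 0]) stool();
translate([-583, 234, 0]) stool();
translate([1469, 234, 0]) stool();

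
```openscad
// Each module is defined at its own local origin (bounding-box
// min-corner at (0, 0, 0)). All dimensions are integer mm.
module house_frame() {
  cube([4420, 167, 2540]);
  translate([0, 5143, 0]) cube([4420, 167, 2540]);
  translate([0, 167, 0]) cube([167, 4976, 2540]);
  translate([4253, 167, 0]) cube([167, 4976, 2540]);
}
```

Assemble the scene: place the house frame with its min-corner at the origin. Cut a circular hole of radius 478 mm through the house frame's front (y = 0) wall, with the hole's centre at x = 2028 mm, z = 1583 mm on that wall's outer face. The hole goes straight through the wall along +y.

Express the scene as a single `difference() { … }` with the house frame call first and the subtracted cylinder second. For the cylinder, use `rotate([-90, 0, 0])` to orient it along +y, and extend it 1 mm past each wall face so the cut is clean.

difference() {
  house_frame();
  translate([2028, -1, 1583]) rotate([-90, 0, 0]) cylinder(h = 169, r = 478);
}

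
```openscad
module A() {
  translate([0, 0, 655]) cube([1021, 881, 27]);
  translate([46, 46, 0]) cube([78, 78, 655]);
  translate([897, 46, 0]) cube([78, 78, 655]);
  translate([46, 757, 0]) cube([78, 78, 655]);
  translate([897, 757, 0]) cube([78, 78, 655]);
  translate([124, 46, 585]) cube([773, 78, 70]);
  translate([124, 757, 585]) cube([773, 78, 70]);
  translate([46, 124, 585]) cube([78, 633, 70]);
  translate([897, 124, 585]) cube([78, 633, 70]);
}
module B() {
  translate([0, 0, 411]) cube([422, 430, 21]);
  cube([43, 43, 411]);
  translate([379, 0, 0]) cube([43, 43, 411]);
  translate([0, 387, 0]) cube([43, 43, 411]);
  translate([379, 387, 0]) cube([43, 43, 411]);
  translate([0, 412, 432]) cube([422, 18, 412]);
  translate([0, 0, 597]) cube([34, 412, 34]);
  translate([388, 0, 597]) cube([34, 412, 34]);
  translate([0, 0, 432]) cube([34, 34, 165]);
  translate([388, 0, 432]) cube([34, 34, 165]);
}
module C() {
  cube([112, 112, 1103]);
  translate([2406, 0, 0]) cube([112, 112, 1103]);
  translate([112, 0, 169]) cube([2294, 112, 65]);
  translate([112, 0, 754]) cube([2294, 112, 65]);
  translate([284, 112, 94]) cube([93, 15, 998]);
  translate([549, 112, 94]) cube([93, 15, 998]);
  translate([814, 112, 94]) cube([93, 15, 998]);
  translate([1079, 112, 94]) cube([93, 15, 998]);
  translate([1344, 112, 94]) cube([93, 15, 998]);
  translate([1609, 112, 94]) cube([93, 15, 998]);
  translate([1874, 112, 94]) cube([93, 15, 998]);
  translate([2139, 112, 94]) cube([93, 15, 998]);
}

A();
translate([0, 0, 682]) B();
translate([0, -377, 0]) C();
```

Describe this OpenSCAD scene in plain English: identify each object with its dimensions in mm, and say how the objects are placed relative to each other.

A is a rectangular dining table. The top is 1021×881×27 mm with its upper surface at z = 682 mm. It stands on four 78×78 mm square legs, each inset 46 mm from the nearest pair of top edges, running from the floor to the underside of the top. Four apron rails, 78 mm thick and 70 mm tall, run between adjacent legs with their top edges flush with the underside of the top and their outer faces flush with the legs' outer faces.

B is a chair. The seat is a 422×430×21 mm slab with its top at z = 432 mm, on four 43×43 mm corner legs (flush with the seat edges, standing on z = 0). A flat backrest 18 mm thick, 412 mm tall, spans the full seat width and rises from the seat top along its +y edge, rear face flush with the rear of the seat. Two armrests of 34×34 mm section run along each side from the seat's front edge to the front of the backrest, top faces 199 mm above the seat top and outer faces flush with the seat's x-edges; a 34×34 mm post under the front of each armrest stands on the seat at the front corner.

C is a fence section. Two 112×112 mm posts, 1103 mm tall, stand on the floor with a clear span of 2294 mm between their inner faces. Two horizontal rails of 112×65 mm section span the gap between the posts with their undersides at z = 169 mm and z = 754 mm, flush with the posts' −y face. 8 pickets, each 93 mm wide, 15 mm thick and 998 mm tall, are fixed to the +y face of the rails with their bottoms at z = 94 mm, evenly spaced across the span with equal gaps (rounded down to the nearest mm) at the −x end and between each pair — any rounding remainder accumulates at the +x end.

The chair is on top of the table. The fence section is on the floor beside the table on its −y side.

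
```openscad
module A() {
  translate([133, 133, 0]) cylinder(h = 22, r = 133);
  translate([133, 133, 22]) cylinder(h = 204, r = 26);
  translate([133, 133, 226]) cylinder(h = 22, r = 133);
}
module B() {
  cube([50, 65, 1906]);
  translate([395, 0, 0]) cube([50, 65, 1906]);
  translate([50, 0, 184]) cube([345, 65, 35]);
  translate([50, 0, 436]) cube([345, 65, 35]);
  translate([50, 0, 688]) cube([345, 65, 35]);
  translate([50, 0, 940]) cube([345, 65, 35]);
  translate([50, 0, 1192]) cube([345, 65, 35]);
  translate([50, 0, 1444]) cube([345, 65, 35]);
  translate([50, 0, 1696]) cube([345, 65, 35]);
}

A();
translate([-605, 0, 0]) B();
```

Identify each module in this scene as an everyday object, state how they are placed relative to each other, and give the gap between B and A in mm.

The ladder's nearest face is 160 mm from the spool's −x face.

A is a spool. B is a ladder. The ladder is on the floor beside the spool on its −x side. The gap between the ladder and the spool is 160 mm.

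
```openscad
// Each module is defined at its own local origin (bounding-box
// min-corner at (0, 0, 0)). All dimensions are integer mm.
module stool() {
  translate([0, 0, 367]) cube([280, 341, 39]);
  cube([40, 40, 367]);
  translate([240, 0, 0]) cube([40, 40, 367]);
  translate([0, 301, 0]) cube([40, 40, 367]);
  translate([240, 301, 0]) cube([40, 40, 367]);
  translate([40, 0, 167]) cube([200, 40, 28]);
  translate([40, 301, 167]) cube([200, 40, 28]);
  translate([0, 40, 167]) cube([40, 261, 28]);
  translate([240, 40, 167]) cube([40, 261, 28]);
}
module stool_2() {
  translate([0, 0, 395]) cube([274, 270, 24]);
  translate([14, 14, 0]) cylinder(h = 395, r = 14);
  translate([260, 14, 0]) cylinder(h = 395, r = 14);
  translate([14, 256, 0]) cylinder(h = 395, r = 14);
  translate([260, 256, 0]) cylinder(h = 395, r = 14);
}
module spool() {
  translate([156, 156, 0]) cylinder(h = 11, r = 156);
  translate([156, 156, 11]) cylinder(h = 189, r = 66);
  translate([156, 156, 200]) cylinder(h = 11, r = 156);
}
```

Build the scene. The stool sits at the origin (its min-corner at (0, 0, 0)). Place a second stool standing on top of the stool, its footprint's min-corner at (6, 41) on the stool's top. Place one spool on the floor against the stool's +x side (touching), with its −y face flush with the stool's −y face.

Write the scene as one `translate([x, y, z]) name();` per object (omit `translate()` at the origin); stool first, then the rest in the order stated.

stool();
translate([6, 41, 406]) stool_2();
translate([280, 0, 0]) spool();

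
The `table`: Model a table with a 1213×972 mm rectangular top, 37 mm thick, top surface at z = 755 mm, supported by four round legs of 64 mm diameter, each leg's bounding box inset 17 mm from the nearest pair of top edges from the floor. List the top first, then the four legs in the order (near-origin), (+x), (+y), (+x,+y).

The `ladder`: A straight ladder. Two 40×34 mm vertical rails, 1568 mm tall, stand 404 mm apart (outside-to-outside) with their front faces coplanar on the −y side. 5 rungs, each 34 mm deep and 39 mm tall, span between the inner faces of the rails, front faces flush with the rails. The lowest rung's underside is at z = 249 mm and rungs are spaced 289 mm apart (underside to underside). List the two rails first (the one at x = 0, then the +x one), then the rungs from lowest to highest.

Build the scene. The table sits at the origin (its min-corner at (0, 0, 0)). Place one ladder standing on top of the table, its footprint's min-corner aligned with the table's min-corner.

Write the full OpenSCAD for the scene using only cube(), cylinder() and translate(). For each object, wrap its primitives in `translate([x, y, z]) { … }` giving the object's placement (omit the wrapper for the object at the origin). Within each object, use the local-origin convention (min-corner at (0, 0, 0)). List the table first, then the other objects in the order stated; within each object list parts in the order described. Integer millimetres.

translate([0, 0, 718]) cube([1213, 972, 37]);
translate([49, 49, 0]) cylinder(h = 718, r = 32);
translate([1164, 49, 0]) cylinder(h = 718, r = 32);
translate([49, 923, 0]) cylinder(h = 718, r = 32);
translate([1164, 923, 0]) cylinder(h = 718, r = 32);
translate([0, 0, 755]) {
  cube([40, 34, 1568]);
  translate([364, 0, 0]) cube([40, 34, 1568]);
  translate([40, 0, 249]) cube([324, 34, 39]);
  translate([40, 0, 538]) cube([324, 34, 39]);
  translate([40, 0, 827]) cube([324, 34, 39]);
  translate([40, 0, 1116]) cube([324, 34, 39]);
  translate([40, 0, 1405]) cube([324, 34, 39]);
}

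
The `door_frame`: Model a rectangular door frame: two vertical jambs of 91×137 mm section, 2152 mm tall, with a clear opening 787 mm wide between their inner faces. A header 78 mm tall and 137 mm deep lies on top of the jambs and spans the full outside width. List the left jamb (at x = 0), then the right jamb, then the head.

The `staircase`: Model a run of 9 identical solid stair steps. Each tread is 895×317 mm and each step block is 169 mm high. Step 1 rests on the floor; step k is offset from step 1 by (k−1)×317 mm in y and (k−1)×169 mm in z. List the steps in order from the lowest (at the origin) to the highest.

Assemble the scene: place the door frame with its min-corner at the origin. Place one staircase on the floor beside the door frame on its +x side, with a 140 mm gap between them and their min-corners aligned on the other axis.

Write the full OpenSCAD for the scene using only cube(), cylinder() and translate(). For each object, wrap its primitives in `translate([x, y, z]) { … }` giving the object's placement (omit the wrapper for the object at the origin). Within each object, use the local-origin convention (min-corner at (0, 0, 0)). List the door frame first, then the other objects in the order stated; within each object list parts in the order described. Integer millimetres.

cube([91, 137, 2152]);
translate([878, 0, 0]) cube([91, 137, 2152]);
translate([0, 0, 2152]) cube([969, 137, 78]);
translate([1109, 0, 0]) {
  cube([895, 317, 169]);
  translate([0, 317, 169]) cube([895, 317, 169]);
  translate([0, 634, 338]) cube([895, 317, 169]);
  translate([0, 951, 507]) cube([895, 317, 169]);
  translate([0, 1268, 676]) cube([895, 317, 169]);
  translate([0, 1585, 845]) cube([895, 317, 169]);
  translate([0, 1902, 1014]) cube([895, 317, 169]);
  translate([0, 2219, 1183]) cube([895, 317, 169]);
  translate([0, 2536, 1352]) cube([895, 317, 169]);
}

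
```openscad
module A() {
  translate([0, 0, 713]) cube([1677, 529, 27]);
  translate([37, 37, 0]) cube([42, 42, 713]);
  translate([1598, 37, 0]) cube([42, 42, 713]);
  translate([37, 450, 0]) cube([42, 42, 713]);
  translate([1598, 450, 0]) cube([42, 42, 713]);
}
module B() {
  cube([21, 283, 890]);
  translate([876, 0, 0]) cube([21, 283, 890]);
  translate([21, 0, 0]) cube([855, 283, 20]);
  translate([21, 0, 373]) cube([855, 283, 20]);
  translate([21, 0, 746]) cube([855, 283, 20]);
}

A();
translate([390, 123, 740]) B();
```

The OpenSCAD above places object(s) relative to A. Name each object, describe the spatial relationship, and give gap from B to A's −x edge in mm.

A is a table. B is a bookshelf. The bookshelf is on top of the table, centred. The gap from the bookshelf to the table's −x edge is 390 mm.

The bookshelf's min-x is at 390; the table's min-x is 0; gap = 390 mm.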